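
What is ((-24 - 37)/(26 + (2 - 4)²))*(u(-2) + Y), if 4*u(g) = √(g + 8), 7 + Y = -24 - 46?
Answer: 4697/30 - 61*√6/120 ≈ 155.32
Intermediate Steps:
Y = -77 (Y = -7 + (-24 - 46) = -7 - 70 = -77)
u(g) = √(8 + g)/4 (u(g) = √(g + 8)/4 = √(8 + g)/4)
((-24 - 37)/(26 + (2 - 4)²))*(u(-2) + Y) = ((-24 - 37)/(26 + (2 - 4)²))*(√(8 - 2)/4 - 77) = (-61/(26 + (-2)²))*(√6/4 - 77) = (-61/(26 + 4))*(-77 + √6/4) = (-61/30)*(-77 + √6/4) = (-61*1/30)*(-77 + √6/4) = -61*(-77 + √6/4)/30 = 4697/30 - 61*√6/120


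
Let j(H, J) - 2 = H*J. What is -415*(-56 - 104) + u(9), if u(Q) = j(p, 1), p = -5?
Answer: 66397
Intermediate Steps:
j(H, J) = 2 + H*J
u(Q) = -3 (u(Q) = 2 - 5*1 = 2 - 5 = -3)
-415*(-56 - 104) + u(9) = -415*(-56 - 104) - 3 = -415*(-160) - 3 = 66400 - 3 = 66397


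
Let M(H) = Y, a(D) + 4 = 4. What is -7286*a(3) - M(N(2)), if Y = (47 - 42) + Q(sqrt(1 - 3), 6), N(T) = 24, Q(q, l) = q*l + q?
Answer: -5 - 7*I*sqrt(2) ≈ -5.0 - 9.8995*I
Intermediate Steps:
Q(q, l) = q + l*q (Q(q, l) = l*q + q = q + l*q)
a(D) = 0 (a(D) = -4 + 4 = 0)
Y = 5 + 7*I*sqrt(2) (Y = (47 - 42) + sqrt(1 - 3)*(1 + 6) = 5 + sqrt(-2)*7 = 5 + (I*sqrt(2))*7 = 5 + 7*I*sqrt(2) ≈ 5.0 + 9.8995*I)
M(H) = 5 + 7*I*sqrt(2)
-7286*a(3) - M(N(2)) = -7286*0 - (5 + 7*I*sqrt(2)) = 0 + (-5 - 7*I*sqrt(2)) = -5 - 7*I*sqrt(2)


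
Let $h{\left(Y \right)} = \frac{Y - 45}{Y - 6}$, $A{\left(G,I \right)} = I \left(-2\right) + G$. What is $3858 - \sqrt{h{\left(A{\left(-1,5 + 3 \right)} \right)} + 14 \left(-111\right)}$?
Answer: $3858 - \frac{4 i \sqrt{51290}}{23} \approx 3858.0 - 39.387 i$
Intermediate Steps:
$A{\left(G,I \right)} = G - 2 I$ ($A{\left(G,I \right)} = - 2 I + G = G - 2 I$)
$h{\left(Y \right)} = \frac{-45 + Y}{-6 + Y}$
$3858 - \sqrt{h{\left(A{\left(-1,5 + 3 \right)} \right)} + 14 \left(-111\right)} = 3858 - \sqrt{\frac{-45 - \left(1 + 2 \left(5 + 3\right)\right)}{-6 - \left(1 + 2 \left(5 + 3\right)\right)} + 14 \left(-111\right)} = 3858 - \sqrt{\frac{-45 - 17}{-6 - 17} - 1554} = 3858 - \sqrt{\frac{1}{-23} \left(-62\right) - 1554} = 3858 - \sqrt{\left(- \frac{1}{23}\right) \left(-62\right) - 1554} = 3858 - \sqrt{\frac{62}{23} - 1554} = 3858 - \sqrt{- \frac{35680}{23}} = 3858 - \frac{4 i \sqrt{51290}}{23}$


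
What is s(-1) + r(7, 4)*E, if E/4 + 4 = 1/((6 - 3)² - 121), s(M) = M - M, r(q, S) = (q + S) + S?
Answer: -6735/28 ≈ -240.54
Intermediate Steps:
r(q, S) = q + 2*S (r(q, S) = (S + q) + S = q + 2*S)
s(M) = 0
E = -449/28 (E = -16 + 4/((6 - 3)² - 121) = -16 + 4/(3² - 121) = -16 + 4/(9 - 121) = -16 + 4/(-112) = -16 + 4*(-1/112) = -16 - 1/28 = -449/28 ≈ -16.036)
s(-1) + r(7, 4)*E = 0 + (7 + 2*4)*(-449/28) = 0 + (7 + 8)*(-449/28) = 0 + 15*(-449/28) = 0 - 6735/28 = -6735/28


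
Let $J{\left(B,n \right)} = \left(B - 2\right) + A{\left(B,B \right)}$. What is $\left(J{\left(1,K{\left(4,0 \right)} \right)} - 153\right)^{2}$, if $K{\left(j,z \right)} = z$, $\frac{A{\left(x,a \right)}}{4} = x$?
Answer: $22500$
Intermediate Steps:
$A{\left(x,a \right)} = 4 x$
$J{\left(B,n \right)} = -2 + 5 B$ ($J{\left(B,n \right)} = \left(B - 2\right) + 4 B = \left(-2 + B\right) + 4 B = -2 + 5 B$)
$\left(J{\left(1,K{\left(4,0 \right)} \right)} - 153\right)^{2} = \left(\left(-2 + 5 \cdot 1\right) - 153\right)^{2} = \left(\left(-2 + 5\right) - 153\right)^{2} = \left(3 - 153\right)^{2} = \left(-150\right)^{2} = 22500$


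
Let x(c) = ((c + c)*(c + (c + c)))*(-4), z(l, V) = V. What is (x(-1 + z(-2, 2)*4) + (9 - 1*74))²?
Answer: 1540081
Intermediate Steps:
x(c) = -24*c² (x(c) = ((2*c)*(c + 2*c))*(-4) = ((2*c)*(3*c))*(-4) = (6*c²)*(-4) = -24*c²)
(x(-1 + z(-2, 2)*4) + (9 - 1*74))² = (-24*(-1 + 2*4)² + (9 - 1*74))² = (-24*(-1 + 8)² + (9 - 74))² = (-24*7² - 65)² = (-24*49 - 65)² = (-1176 - 65)² = (-1241)² = 1540081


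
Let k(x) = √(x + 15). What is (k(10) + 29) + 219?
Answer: 253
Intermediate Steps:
k(x) = √(15 + x)
(k(10) + 29) + 219 = (√(15 + 10) + 29) + 219 = (√25 + 29) + 219 = (5 + 29) + 219 = 34 + 219 = 253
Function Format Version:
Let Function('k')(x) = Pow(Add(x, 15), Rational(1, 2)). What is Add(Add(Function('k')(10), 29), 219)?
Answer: 253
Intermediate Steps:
Function('k')(x) = Pow(Add(15, x), Rational(1, 2))
Add(Add(Function('k')(10), 29), 219) = Add(Add(Pow(Add(15, 10), Rational(1, 2)), 29), 219) = Add(Add(Pow(25, Rational(1, 2)), 29), 219) = Add(Add(5, 29), 219) = Add(34, 219) = 253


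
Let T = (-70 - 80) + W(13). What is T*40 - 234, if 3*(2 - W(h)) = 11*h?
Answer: -24182/3 ≈ -8060.7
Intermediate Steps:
W(h) = 2 - 11*h/3
T = -587/3 (T = (-70 - 80) + (2 - 11/3*13) = -150 + (2 - 143/3) = -150 - 137/3 = -587/3 ≈ -195.67)
T*40 - 234 = -587/3*40 - 234 = -23480/3 - 234 = -24182/3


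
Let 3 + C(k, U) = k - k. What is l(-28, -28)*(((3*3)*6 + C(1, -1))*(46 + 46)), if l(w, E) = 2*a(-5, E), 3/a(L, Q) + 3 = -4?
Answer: -28152/7 ≈ -4021.7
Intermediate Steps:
a(L, Q) = -3/7 (a(L, Q) = 3/(-3 - 4) = 3/(-7) = 3*(-⅐) = -3/7)
C(k, U) = -3 (C(k, U) = -3 + (k - k) = -3 + 0 = -3)
l(w, E) = -6/7 (l(w, E) = 2*(-3/7) = -6/7)
l(-28, -28)*(((3*3)*6 + C(1, -1))*(46 + 46)) = -6*((3*3)*6 - 3)*(46 + 46)/7 = -6*(9*6 - 3)*92/7 = -6*(54 - 3)*92/7 = -306*92/7 = -6/7*4692 = -28152/7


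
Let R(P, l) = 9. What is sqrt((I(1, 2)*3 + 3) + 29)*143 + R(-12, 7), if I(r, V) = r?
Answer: 9 + 143*sqrt(35) ≈ 855.00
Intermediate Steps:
sqrt((I(1, 2)*3 + 3) + 29)*143 + R(-12, 7) = sqrt((1*3 + 3) + 29)*143 + 9 = sqrt((3 + 3) + 29)*143 + 9 = sqrt(6 + 29)*143 + 9 = sqrt(35)*143 + 9 = 143*sqrt(35) + 9 = 9 + 143*sqrt(35)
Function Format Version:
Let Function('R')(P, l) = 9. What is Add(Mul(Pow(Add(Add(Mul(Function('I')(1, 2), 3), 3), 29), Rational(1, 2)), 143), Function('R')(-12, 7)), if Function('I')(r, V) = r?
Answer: Add(9, Mul(143, Pow(35, Rational(1, 2)))) ≈ 855.00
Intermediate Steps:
Add(Mul(Pow(Add(Add(Mul(Function('I')(1, 2), 3), 3), 29), Rational(1, 2)), 143), Function('R')(-12, 7)) = Add(Mul(Pow(Add(Add(Mul(1, 3), 3), 29), Rational(1, 2)), 143), 9) = Add(Mul(Pow(Add(Add(3, 3), 29), Rational(1, 2)), 143), 9) = Add(Mul(Pow(Add(6, 29), Rational(1, 2)), 143), 9) = Add(Mul(Pow(35, Rational(1, 2)), 143), 9) = Add(Mul(143, Pow(35, Rational(1, 2))), 9) = Add(9, Mul(143, Pow(35, Rational(1, 2))))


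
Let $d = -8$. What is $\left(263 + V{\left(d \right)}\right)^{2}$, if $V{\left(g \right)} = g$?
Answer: $65025$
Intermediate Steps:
$\left(263 + V{\left(d \right)}\right)^{2} = \left(263 - 8\right)^{2} = 255^{2} = 65025$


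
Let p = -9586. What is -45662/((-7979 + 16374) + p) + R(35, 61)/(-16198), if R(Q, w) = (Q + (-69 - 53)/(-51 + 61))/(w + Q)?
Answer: 59170623451/1543345440 ≈ 38.339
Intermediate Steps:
R(Q, w) = (-61/5 + Q)/(Q + w) (R(Q, w) = (Q - 122/10)/(Q + w) = (Q - 122*⅒)/(Q + w) = (Q - 61/5)/(Q + w) = (-61/5 + Q)/(Q + w))
-45662/((-7979 + 16374) + p) + R(35, 61)/(-16198) = -45662/((-7979 + 16374) - 9586) + ((-61/5 + 35)/(35 + 61))/(-16198) = -45662/(8395 - 9586) + ((114/5)/96)*(-1/16198) = -45662/(-1191) + ((1/96)*(114/5))*(-1/16198) = -45662*(-1/1191) + (19/80)*(-1/16198) = 45662/1191 - 19/1295840 = 59170623451/1543345440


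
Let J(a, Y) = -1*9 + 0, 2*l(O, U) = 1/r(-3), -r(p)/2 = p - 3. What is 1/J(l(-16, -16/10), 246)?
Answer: -⅑ ≈ -0.11111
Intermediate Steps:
r(p) = 6 - 2*p (r(p) = -2*(p - 3) = -2*(-3 + p) = 6 - 2*p)
l(O, U) = 1/24 (l(O, U) = 1/(2*(6 - 2*(-3))) = 1/(2*(6 + 6)) = (½)/12 = (½)*(1/12) = 1/24)
J(a, Y) = -9 (J(a, Y) = -9 + 0 = -9)
1/J(l(-16, -16/10), 246) = 1/(-9) = -⅑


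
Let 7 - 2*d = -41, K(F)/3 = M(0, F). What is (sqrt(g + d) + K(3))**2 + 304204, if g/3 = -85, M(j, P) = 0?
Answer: 303973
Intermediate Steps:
K(F) = 0 (K(F) = 3*0 = 0)
g = -255 (g = 3*(-85) = -255)
d = 24 (d = 7/2 - 1/2*(-41) = 7/2 + 41/2 = 24)
(sqrt(g + d) + K(3))**2 + 304204 = (sqrt(-255 + 24) + 0)**2 + 304204 = (sqrt(-231) + 0)**2 + 304204 = (I*sqrt(231) + 0)**2 + 304204 = (I*sqrt(231))**2 + 304204 = -231 + 304204 = 303973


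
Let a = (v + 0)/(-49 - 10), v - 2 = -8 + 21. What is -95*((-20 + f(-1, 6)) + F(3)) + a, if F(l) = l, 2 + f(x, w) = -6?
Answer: 140110/59 ≈ 2374.7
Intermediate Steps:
f(x, w) = -8 (f(x, w) = -2 - 6 = -8)
v = 15 (v = 2 + (-8 + 21) = 2 + 13 = 15)
a = -15/59 (a = (15 + 0)/(-49 - 10) = 15/(-59) = 15*(-1/59) = -15/59 ≈ -0.25424)
-95*((-20 + f(-1, 6)) + F(3)) + a = -95*((-20 - 8) + 3) - 15/59 = -95*(-28 + 3) - 15/59 = -95*(-25) - 15/59 = 2375 - 15/59 = 140110/59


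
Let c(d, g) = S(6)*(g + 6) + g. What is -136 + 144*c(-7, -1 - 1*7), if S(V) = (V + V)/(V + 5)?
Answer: -17624/11 ≈ -1602.2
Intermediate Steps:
S(V) = 2*V/(5 + V) (S(V) = (2*V)/(5 + V) = 2*V/(5 + V))
c(d, g) = 72/11 + 23*g/11 (c(d, g) = (2*6/(5 + 6))*(g + 6) + g = (2*6/11)*(6 + g) + g = (2*6*(1/11))*(6 + g) + g = 12*(6 + g)/11 + g = (72/11 + 12*g/11) + g = 72/11 + 23*g/11)
-136 + 144*c(-7, -1 - 1*7) = -136 + 144*(72/11 + 23*(-1 - 1*7)/11) = -136 + 144*(72/11 + 23*(-1 - 7)/11) = -136 + 144*(72/11 + (23/11)*(-8)) = -136 + 144*(72/11 - 184/11) = -136 + 144*(-112/11) = -136 - 16128/11 = -17624/11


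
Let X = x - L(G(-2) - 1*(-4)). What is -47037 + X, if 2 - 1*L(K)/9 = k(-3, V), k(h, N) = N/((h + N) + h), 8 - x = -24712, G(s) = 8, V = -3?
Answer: -22332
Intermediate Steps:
x = 24720 (x = 8 - 1*(-24712) = 8 + 24712 = 24720)
k(h, N) = N/(N + 2*h) (k(h, N) = N/((N + h) + h) = N/(N + 2*h))
L(K) = 15 (L(K) = 18 - (-27)/(-3 + 2*(-3)) = 18 - (-27)/(-3 - 6) = 18 - (-27)/(-9) = 18 - (-27)*(-1)/9 = 18 - 9*1/3 = 18 - 3 = 15)
X = 24705 (X = 24720 - 1*15 = 24720 - 15 = 24705)
-47037 + X = -47037 + 24705 = -22332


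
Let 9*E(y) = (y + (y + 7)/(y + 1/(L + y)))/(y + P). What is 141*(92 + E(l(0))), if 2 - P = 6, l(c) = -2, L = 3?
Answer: 233825/18 ≈ 12990.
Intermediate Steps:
P = -4 (P = 2 - 1*6 = 2 - 6 = -4)
E(y) = (y + (7 + y)/(y + 1/(3 + y)))/(9*(-4 + y)) (E(y) = ((y + (y + 7)/(y + 1/(3 + y)))/(y - 4))/9 = ((y + (7 + y)/(y + 1/(3 + y)))/(-4 + y))/9 = (y + (7 + y)/(y + 1/(3 + y)))/(9*(-4 + y)))
141*(92 + E(l(0))) = 141*(92 + (21 + (-2)³ + 4*(-2)² + 11*(-2))/(9*(-4 + (-2)³ - 1*(-2)² - 11*(-2)))) = 141*(92 + (21 - 8 + 4*4 - 22)/(9*(-4 - 8 - 1*4 + 22))) = 141*(92 + (21 - 8 + 16 - 22)/(9*(-4 - 8 - 4 + 22))) = 141*(92 + (⅑)*7/6) = 141*(92 + (⅑)*(⅙)*7) = 141*(92 + 7/54) = 141*(4975/54) = 233825/18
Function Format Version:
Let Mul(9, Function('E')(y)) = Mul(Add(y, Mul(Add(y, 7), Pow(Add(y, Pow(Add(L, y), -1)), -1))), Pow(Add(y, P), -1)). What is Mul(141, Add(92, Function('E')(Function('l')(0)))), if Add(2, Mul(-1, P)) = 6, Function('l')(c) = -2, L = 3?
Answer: Rational(233825, 18) ≈ 12990.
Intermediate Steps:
P = -4 (P = Add(2, Mul(-1, 6)) = Add(2, -6) = -4)
Function('E')(y) = Mul(Rational(1, 9), Pow(Add(-4, y), -1), Add(y, Mul(Pow(Add(y, Pow(Add(3, y), -1)), -1), Add(7, y)))) (Function('E')(y) = Mul(Rational(1, 9), Mul(Add(y, Mul(Add(y, 7), Pow(Add(y, Pow(Add(3, y), -1)), -1))), Pow(Add(y, -4), -1))) = Mul(Rational(1, 9), Mul(Add(y, Mul(Add(7, y), Pow(Add(y, Pow(Add(3, y), -1)), -1))), Pow(Add(-4, y), -1))) = Mul(Rational(1, 9), Mul(Add(y, Mul(Pow(Add(y, Pow(Add(3, y), -1)), -1), Add(7, y))), Pow(Add(-4, y), -1))) = Mul(Rational(1, 9), Mul(Pow(Add(-4, y), -1), Add(y, Mul(Pow(Add(y, Pow(Add(3, y), -1)), -1), Add(7, y))))) = Mul(Rational(1, 9), Pow(Add(-4, y), -1), Add(y, Mul(Pow(Add(y, Pow(Add(3, y), -1)), -1), Add(7, y)))))
Mul(141, Add(92, Function('E')(Function('l')(0)))) = Mul(141, Add(92, Mul(Rational(1, 9), Pow(Add(-4, Pow(-2, 3), Mul(-1, Pow(-2, 2)), Mul(-11, -2)), -1), Add(21, Pow(-2, 3), Mul(4, Pow(-2, 2)), Mul(11, -2))))) = Mul(141, Add(92, Mul(Rational(1, 9), Pow(Add(-4, -8, Mul(-1, 4), 22), -1), Add(21, -8, Mul(4, 4), -22)))) = Mul(141, Add(92, Mul(Rational(1, 9), Pow(Add(-4, -8, -4, 22), -1), Add(21, -8, 16, -22)))) = Mul(141, Add(92, Mul(Rational(1, 9), Pow(6, -1), 7))) = Mul(141, Add(92, Mul(Rational(1, 9), Rational(1, 6), 7))) = Mul(141, Add(92, Rational(7, 54))) = Mul(141, Rational(4975, 54)) = Rational(233825, 18)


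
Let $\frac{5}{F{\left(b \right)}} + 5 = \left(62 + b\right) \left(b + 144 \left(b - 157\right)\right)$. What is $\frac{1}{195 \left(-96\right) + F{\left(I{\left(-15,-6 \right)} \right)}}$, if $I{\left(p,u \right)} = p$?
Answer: $- \frac{1164806}{21805168325} \approx -5.3419 \cdot 10^{-5}$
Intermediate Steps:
$F{\left(b \right)} = \frac{5}{-5 + \left(-22608 + 145 b\right) \left(62 + b\right)}$ ($F{\left(b \right)} = \frac{5}{-5 + \left(62 + b\right) \left(b + 144 \left(b - 157\right)\right)} = \frac{5}{-5 + \left(62 + b\right) \left(b + 144 \left(-157 + b\right)\right)} = \frac{5}{-5 + \left(62 + b\right) \left(b + \left(-22608 + 144 b\right)\right)} = \frac{5}{-5 + \left(62 + b\right) \left(-22608 + 145 b\right)} = \frac{5}{-5 + \left(-22608 + 145 b\right) \left(62 + b\right)}$)
$\frac{1}{195 \left(-96\right) + F{\left(I{\left(-15,-6 \right)} \right)}} = \frac{1}{195 \left(-96\right) + \frac{5}{-1401701 - -204270 + 145 \left(-15\right)^{2}}} = \frac{1}{-18720 + \frac{5}{-1401701 + 204270 + 145 \cdot 225}} = \frac{1}{-18720 + \frac{5}{-1401701 + 204270 + 32625}} = \frac{1}{-18720 + \frac{5}{-1164806}} = \frac{1}{-18720 + 5 \left(- \frac{1}{1164806}\right)} = \frac{1}{-18720 - \frac{5}{1164806}} = \frac{1}{- \frac{21805168325}{1164806}} = - \frac{1164806}{21805168325}$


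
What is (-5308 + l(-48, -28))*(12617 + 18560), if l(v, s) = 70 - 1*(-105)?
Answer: -160031541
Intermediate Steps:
l(v, s) = 175 (l(v, s) = 70 + 105 = 175)
(-5308 + l(-48, -28))*(12617 + 18560) = (-5308 + 175)*(12617 + 18560) = -5133*31177 = -160031541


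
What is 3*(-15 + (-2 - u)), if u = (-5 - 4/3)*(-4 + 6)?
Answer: -13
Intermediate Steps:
u = -38/3 (u = (-5 - 4*1/3)*2 = (-5 - 4/3)*2 = -19/3*2 = -38/3 ≈ -12.667)
3*(-15 + (-2 - u)) = 3*(-15 + (-2 - 1*(-38/3))) = 3*(-15 + (-2 + 38/3)) = 3*(-15 + 32/3) = 3*(-13/3) = -13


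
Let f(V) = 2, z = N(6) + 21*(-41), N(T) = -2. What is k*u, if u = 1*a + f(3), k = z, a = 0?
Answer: -1726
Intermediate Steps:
z = -863 (z = -2 + 21*(-41) = -2 - 861 = -863)
k = -863
u = 2 (u = 1*0 + 2 = 0 + 2 = 2)
k*u = -863*2 = -1726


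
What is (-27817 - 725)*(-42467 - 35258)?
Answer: 2218426950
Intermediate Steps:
(-27817 - 725)*(-42467 - 35258) = -28542*(-77725) = 2218426950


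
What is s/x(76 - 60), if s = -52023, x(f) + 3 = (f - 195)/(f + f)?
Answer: 1664736/275 ≈ 6053.6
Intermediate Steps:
x(f) = -3 + (-195 + f)/(2*f) (x(f) = -3 + (f - 195)/(f + f) = -3 + (-195 + f)/((2*f)) = -3 + (-195 + f)*(1/(2*f)) = -3 + (-195 + f)/(2*f))
s/x(76 - 60) = -52023*2*(76 - 60)/(5*(-39 - (76 - 60))) = -52023*32/(5*(-39 - 1*16)) = -52023*32/(5*(-39 - 16)) = -52023/((5/2)*(1/16)*(-55)) = -52023/(-275/32) = -52023*(-32/275) = 1664736/275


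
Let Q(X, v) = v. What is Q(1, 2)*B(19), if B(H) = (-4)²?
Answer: 32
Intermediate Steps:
B(H) = 16
Q(1, 2)*B(19) = 2*16 = 32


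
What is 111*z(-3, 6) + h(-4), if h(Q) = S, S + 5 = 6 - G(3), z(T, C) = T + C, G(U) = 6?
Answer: 328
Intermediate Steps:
z(T, C) = C + T
S = -5 (S = -5 + (6 - 1*6) = -5 + (6 - 6) = -5 + 0 = -5)
h(Q) = -5
111*z(-3, 6) + h(-4) = 111*(6 - 3) - 5 = 111*3 - 5 = 333 - 5 = 328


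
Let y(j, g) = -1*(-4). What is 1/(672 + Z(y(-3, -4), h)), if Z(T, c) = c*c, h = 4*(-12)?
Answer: 1/2976 ≈ 0.00033602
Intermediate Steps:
h = -48
y(j, g) = 4
Z(T, c) = c²
1/(672 + Z(y(-3, -4), h)) = 1/(672 + (-48)²) = 1/(672 + 2304) = 1/2976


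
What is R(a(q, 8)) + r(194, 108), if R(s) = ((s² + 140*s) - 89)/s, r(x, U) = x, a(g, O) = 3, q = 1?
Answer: 922/3 ≈ 307.33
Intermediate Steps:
R(s) = (-89 + s² + 140*s)/s
R(a(q, 8)) + r(194, 108) = (140 + 3 - 89/3) + 194 = 340/3 + 194 = 922/3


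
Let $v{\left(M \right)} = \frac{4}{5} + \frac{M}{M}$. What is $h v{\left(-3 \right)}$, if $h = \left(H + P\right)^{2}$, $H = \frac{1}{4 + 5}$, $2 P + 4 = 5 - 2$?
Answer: $\frac{49}{180} \approx 0.27222$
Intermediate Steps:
$P = - \frac{1}{2}$ ($P = -2 + \frac{5 - 2}{2} = -2 + \frac{1}{2} \cdot 3 = -2 + \frac{3}{2} = - \frac{1}{2} \approx -0.5$)
$H = \frac{1}{9} \approx 0.11111$
$v{\left(M \right)} = \frac{9}{5}$ ($v{\left(M \right)} = 4 \cdot \frac{1}{5} + 1 = \frac{4}{5} + 1 = \frac{9}{5}$)
$h = \frac{49}{324}$ ($h = \left(\frac{1}{9} - \frac{1}{2}\right)^{2} = \left(- \frac{7}{18}\right)^{2} = \frac{49}{324} \approx 0.15123$)
$h v{\left(-3 \right)} = \frac{49}{324} \cdot \frac{9}{5} = \frac{49}{180}$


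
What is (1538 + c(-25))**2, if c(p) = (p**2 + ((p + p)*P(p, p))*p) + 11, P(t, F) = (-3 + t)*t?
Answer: 769434226276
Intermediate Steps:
P(t, F) = t*(-3 + t)
c(p) = 11 + p**2 + 2*p**3*(-3 + p) (c(p) = (p**2 + ((p + p)*(p*(-3 + p)))*p) + 11 = (p**2 + ((2*p)*(p*(-3 + p)))*p) + 11 = (p**2 + (2*p**2*(-3 + p))*p) + 11 = (p**2 + 2*p**3*(-3 + p)) + 11 = 11 + p**2 + 2*p**3*(-3 + p))
(1538 + c(-25))**2 = (1538 + (11 + (-25)**2 + 2*(-25)**3*(-3 - 25)))**2 = (1538 + (11 + 625 + 2*(-15625)*(-28)))**2 = (1538 + (11 + 625 + 875000))**2 = (1538 + 875636)**2 = 877174**2 = 769434226276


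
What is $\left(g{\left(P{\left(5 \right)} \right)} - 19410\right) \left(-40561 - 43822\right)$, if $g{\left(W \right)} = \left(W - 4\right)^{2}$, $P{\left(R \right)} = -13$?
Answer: $1613487343$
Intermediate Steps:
$g{\left(W \right)} = \left(-4 + W\right)^{2}$
$\left(g{\left(P{\left(5 \right)} \right)} - 19410\right) \left(-40561 - 43822\right) = \left(\left(-4 - 13\right)^{2} - 19410\right) \left(-40561 - 43822\right) = \left(\left(-17\right)^{2} - 19410\right) \left(-84383\right) = \left(289 - 19410\right) \left(-84383\right) = \left(-19121\right) \left(-84383\right) = 1613487343$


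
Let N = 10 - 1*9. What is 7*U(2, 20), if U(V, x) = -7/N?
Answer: -49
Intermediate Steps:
N = 1 (N = 10 - 9 = 1)
U(V, x) = -7 (U(V, x) = -7/1 = -7*1 = -7)
7*U(2, 20) = 7*(-7) = -49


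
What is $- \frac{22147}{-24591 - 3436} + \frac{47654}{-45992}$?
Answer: $- \frac{158506917}{644508892} \approx -0.24593$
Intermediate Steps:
$- \frac{22147}{-24591 - 3436} + \frac{47654}{-45992} = - \frac{22147}{-24591 - 3436} + 47654 \left(- \frac{1}{45992}\right) = - \frac{22147}{-28027} - \frac{23827}{22996} = \left(-22147\right) \left(- \frac{1}{28027}\right) - \frac{23827}{22996} = \frac{22147}{28027} - \frac{23827}{22996} = - \frac{158506917}{644508892}$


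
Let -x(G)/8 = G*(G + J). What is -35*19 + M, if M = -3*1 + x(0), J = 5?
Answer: -668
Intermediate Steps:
x(G) = -8*G*(5 + G) (x(G) = -8*G*(G + 5) = -8*G*(5 + G))
M = -3 (M = -3*1 - 8*0*(5 + 0) = -3 - 8*0*5 = -3 + 0 = -3)
-35*19 + M = -35*19 - 3 = -665 - 3 = -668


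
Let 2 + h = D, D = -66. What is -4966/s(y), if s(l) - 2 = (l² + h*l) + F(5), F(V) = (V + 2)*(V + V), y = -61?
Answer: -4966/7941 ≈ -0.62536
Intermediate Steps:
h = -68 (h = -2 - 66 = -68)
F(V) = 2*V*(2 + V) (F(V) = (2 + V)*(2*V) = 2*V*(2 + V))
s(l) = 72 + l² - 68*l (s(l) = 2 + ((l² - 68*l) + 2*5*(2 + 5)) = 2 + ((l² - 68*l) + 2*5*7) = 2 + ((l² - 68*l) + 70) = 2 + (70 + l² - 68*l) = 72 + l² - 68*l)
-4966/s(y) = -4966/(72 + (-61)² - 68*(-61)) = -4966/(72 + 3721 + 4148) = -4966/7941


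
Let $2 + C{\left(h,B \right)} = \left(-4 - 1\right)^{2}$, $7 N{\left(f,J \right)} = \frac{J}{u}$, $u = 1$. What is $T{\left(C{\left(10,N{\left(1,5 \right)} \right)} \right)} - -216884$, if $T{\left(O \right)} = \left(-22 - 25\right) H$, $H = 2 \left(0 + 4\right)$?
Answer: $216508$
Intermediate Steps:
$H = 8$ ($H = 2 \cdot 4 = 8$)
$N{\left(f,J \right)} = \frac{J}{7}$ ($N{\left(f,J \right)} = \frac{J 1^{-1}}{7} = \frac{J 1}{7} = \frac{J}{7}$)
$C{\left(h,B \right)} = 23$ ($C{\left(h,B \right)} = -2 + \left(-4 - 1\right)^{2} = -2 + \left(-5\right)^{2} = -2 + 25 = 23$)
$T{\left(O \right)} = -376$ ($T{\left(O \right)} = \left(-22 - 25\right) 8 = \left(-47\right) 8 = -376$)
$T{\left(C{\left(10,N{\left(1,5 \right)} \right)} \right)} - -216884 = -376 - -216884 = -376 + 216884 = 216508$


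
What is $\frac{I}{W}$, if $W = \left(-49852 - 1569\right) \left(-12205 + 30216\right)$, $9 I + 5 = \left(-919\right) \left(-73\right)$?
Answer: $- \frac{67082}{8335292679} \approx -8.048 \cdot 10^{-6}$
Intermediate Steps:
$I = \frac{67082}{9}$ ($I = - \frac{5}{9} + \frac{\left(-919\right) \left(-73\right)}{9} = - \frac{5}{9} + \frac{1}{9} \cdot 67087 = - \frac{5}{9} + \frac{67087}{9} = \frac{67082}{9} \approx 7453.6$)
$W = -926143631$ ($W = \left(-51421\right) 18011 = -926143631$)
$\frac{I}{W} = \frac{67082}{9 \left(-926143631\right)} = \frac{67082}{9} \left(- \frac{1}{926143631}\right) = - \frac{67082}{8335292679}$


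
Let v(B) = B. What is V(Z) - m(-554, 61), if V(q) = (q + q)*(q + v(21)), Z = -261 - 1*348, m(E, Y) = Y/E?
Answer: 396765997/554 ≈ 7.1618e+5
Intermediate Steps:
Z = -609 (Z = -261 - 348 = -609)
V(q) = 2*q*(21 + q) (V(q) = (q + q)*(q + 21) = (2*q)*(21 + q) = 2*q*(21 + q))
V(Z) - m(-554, 61) = 2*(-609)*(21 - 609) - 61/(-554) = 2*(-609)*(-588) - 61*(-1)/554 = 716184 - 1*(-61/554) = 716184 + 61/554 = 396765997/554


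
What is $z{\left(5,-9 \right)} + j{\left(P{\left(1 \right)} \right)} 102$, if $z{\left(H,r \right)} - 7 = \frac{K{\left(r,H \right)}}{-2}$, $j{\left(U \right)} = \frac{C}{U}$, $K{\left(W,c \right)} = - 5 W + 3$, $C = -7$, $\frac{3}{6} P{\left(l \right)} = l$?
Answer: $-374$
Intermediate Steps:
$P{\left(l \right)} = 2 l$
$K{\left(W,c \right)} = 3 - 5 W$
$j{\left(U \right)} = - \frac{7}{U}$
$z{\left(H,r \right)} = \frac{11}{2} + \frac{5 r}{2}$ ($z{\left(H,r \right)} = 7 + \frac{3 - 5 r}{-2} = 7 + \left(3 - 5 r\right) \left(- \frac{1}{2}\right) = 7 + \left(- \frac{3}{2} + \frac{5 r}{2}\right) = \frac{11}{2} + \frac{5 r}{2}$)
$z{\left(5,-9 \right)} + j{\left(P{\left(1 \right)} \right)} 102 = \left(\frac{11}{2} + \frac{5}{2} \left(-9\right)\right) + - \frac{7}{2 \cdot 1} \cdot 102 = \left(\frac{11}{2} - \frac{45}{2}\right) + - \frac{7}{2} \cdot 102 = -17 + \left(-7\right) \frac{1}{2} \cdot 102 = -17 - 357 = -374$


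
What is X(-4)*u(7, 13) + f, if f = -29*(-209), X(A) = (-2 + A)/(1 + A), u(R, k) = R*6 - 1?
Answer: 6143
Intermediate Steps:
u(R, k) = -1 + 6*R (u(R, k) = 6*R - 1 = -1 + 6*R)
X(A) = (-2 + A)/(1 + A)
f = 6061
X(-4)*u(7, 13) + f = ((-2 - 4)/(1 - 4))*(-1 + 6*7) + 6061 = (-6/(-3))*(-1 + 42) + 6061 = -⅓*(-6)*41 + 6061 = 2*41 + 6061 = 82 + 6061 = 6143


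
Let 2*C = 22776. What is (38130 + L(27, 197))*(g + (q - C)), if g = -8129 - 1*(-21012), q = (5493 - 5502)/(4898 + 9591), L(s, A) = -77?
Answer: 824267783438/14489 ≈ 5.6889e+7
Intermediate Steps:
C = 11388 (C = (1/2)*22776 = 11388)
q = -9/14489 ≈ -0.00062116
g = 12883 (g = -8129 + 21012 = 12883)
(38130 + L(27, 197))*(g + (q - C)) = (38130 - 77)*(12883 + (-9/14489 - 1*11388)) = 38053*(12883 + (-9/14489 - 11388)) = 38053*(12883 - 165000741/14489) = 38053*(21661046/14489) = 824267783438/14489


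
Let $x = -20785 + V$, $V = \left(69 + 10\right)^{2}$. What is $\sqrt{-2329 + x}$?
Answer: $i \sqrt{16873} \approx 129.9 i$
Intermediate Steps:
$V = 6241$ ($V = 79^{2} = 6241$)
$x = -14544$ ($x = -20785 + 6241 = -14544$)
$\sqrt{-2329 + x} = \sqrt{-2329 - 14544} = \sqrt{-16873} = i \sqrt{16873}$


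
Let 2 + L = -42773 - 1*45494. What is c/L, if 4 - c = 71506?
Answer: 23834/29423 ≈ 0.81005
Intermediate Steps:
c = -71502 (c = 4 - 1*71506 = 4 - 71506 = -71502)
L = -88269 (L = -2 + (-42773 - 1*45494) = -2 + (-42773 - 45494) = -2 - 88267 = -88269)
c/L = -71502/(-88269) = -71502*(-1/88269) = 23834/29423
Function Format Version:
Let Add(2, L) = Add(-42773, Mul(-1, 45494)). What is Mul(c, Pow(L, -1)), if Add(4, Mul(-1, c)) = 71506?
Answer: Rational(23834, 29423) ≈ 0.81005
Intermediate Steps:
c = -71502 (c = Add(4, Mul(-1, 71506)) = Add(4, -71506) = -71502)
L = -88269 (L = Add(-2, Add(-42773, Mul(-1, 45494))) = Add(-2, Add(-42773, -45494)) = Add(-2, -88267) = -88269)
Mul(c, Pow(L, -1)) = Mul(-71502, Pow(-88269, -1)) = Mul(-71502, Rational(-1, 88269)) = Rational(23834, 29423)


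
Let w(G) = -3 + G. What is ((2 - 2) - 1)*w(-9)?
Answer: 12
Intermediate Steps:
((2 - 2) - 1)*w(-9) = ((2 - 2) - 1)*(-3 - 9) = (0 - 1)*(-12) = -1*(-12) = 12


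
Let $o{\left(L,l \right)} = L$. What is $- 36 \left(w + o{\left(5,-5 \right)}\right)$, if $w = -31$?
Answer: $936$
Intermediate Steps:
$- 36 \left(w + o{\left(5,-5 \right)}\right) = - 36 \left(-31 + 5\right) = \left(-36\right) \left(-26\right) = 936$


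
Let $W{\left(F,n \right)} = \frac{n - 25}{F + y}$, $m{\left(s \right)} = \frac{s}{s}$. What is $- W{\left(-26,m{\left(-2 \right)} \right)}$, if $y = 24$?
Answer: $-12$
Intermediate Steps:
$m{\left(s \right)} = 1$
$W{\left(F,n \right)} = \frac{-25 + n}{24 + F}$ ($W{\left(F,n \right)} = \frac{n - 25}{F + 24} = \frac{-25 + n}{24 + F}$)
$- W{\left(-26,m{\left(-2 \right)} \right)} = - \frac{-25 + 1}{24 - 26} = - \frac{-24}{-2} = - \frac{\left(-1\right) \left(-24\right)}{2} = \left(-1\right) 12 = -12$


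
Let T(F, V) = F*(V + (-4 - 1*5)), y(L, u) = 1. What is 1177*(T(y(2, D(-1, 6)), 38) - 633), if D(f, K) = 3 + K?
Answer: -710908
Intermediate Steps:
T(F, V) = F*(-9 + V) (T(F, V) = F*(V + (-4 - 5)) = F*(V - 9) = F*(-9 + V))
1177*(T(y(2, D(-1, 6)), 38) - 633) = 1177*(1*(-9 + 38) - 633) = 1177*(1*29 - 633) = 1177*(29 - 633) = 1177*(-604) = -710908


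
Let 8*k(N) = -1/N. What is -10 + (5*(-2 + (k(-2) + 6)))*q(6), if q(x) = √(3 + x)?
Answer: 815/16 ≈ 50.938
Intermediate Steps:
k(N) = -1/(8*N) (k(N) = (-1/N)/8 = -1/(8*N))
-10 + (5*(-2 + (k(-2) + 6)))*q(6) = -10 + (5*(-2 + (-⅛/(-2) + 6)))*√(3 + 6) = -10 + (5*(-2 + (-⅛*(-½) + 6)))*√9 = -10 + (5*(-2 + (1/16 + 6)))*3 = -10 + (5*(-2 + 97/16))*3 = -10 + (5*(65/16))*3 = -10 + (325/16)*3 = -10 + 975/16 = 815/16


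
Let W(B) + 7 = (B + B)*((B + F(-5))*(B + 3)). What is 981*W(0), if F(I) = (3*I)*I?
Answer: -6867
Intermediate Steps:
F(I) = 3*I²
W(B) = -7 + 2*B*(3 + B)*(75 + B) (W(B) = -7 + (B + B)*((B + 3*(-5)²)*(B + 3)) = -7 + (2*B)*((B + 3*25)*(3 + B)) = -7 + (2*B)*((B + 75)*(3 + B)) = -7 + (2*B)*((75 + B)*(3 + B)) = -7 + (2*B)*((3 + B)*(75 + B)) = -7 + 2*B*(3 + B)*(75 + B))
981*W(0) = 981*(-7 + 2*0³ + 156*0² + 450*0) = 981*(-7 + 2*0 + 156*0 + 0) = 981*(-7 + 0 + 0 + 0) = 981*(-7) = -6867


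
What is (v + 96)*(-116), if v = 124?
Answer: -25520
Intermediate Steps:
(v + 96)*(-116) = (124 + 96)*(-116) = 220*(-116) = -25520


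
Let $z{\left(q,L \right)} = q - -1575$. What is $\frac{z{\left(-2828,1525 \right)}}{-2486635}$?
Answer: $\frac{1253}{2486635} \approx 0.00050389$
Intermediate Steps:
$z{\left(q,L \right)} = 1575 + q$ ($z{\left(q,L \right)} = q + 1575 = 1575 + q$)
$\frac{z{\left(-2828,1525 \right)}}{-2486635} = \frac{1575 - 2828}{-2486635} = \left(-1253\right) \left(- \frac{1}{2486635}\right) = \frac{1253}{2486635}$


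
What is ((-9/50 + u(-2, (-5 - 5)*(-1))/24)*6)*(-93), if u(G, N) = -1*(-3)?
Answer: 3069/100 ≈ 30.690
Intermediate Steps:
u(G, N) = 3
((-9/50 + u(-2, (-5 - 5)*(-1))/24)*6)*(-93) = ((-9/50 + 3/24)*6)*(-93) = ((-9*1/50 + 3*(1/24))*6)*(-93) = ((-9/50 + 1/8)*6)*(-93) = -11/200*6*(-93) = -33/100*(-93) = 3069/100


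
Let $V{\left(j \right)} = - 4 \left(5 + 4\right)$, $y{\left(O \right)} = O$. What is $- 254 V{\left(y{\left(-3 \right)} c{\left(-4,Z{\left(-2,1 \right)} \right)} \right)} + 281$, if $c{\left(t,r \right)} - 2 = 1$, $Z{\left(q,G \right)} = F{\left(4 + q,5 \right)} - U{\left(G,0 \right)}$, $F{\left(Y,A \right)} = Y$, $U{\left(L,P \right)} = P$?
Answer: $9425$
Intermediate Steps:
$Z{\left(q,G \right)} = 4 + q$ ($Z{\left(q,G \right)} = \left(4 + q\right) - 0 = \left(4 + q\right) + 0 = 4 + q$)
$c{\left(t,r \right)} = 3$ ($c{\left(t,r \right)} = 2 + 1 = 3$)
$V{\left(j \right)} = -36$ ($V{\left(j \right)} = \left(-4\right) 9 = -36$)
$- 254 V{\left(y{\left(-3 \right)} c{\left(-4,Z{\left(-2,1 \right)} \right)} \right)} + 281 = \left(-254\right) \left(-36\right) + 281 = 9144 + 281 = 9425$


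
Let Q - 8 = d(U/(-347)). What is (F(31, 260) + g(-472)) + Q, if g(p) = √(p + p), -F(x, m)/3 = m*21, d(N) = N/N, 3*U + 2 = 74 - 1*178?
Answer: -16371 + 4*I*√59 ≈ -16371.0 + 30.725*I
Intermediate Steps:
U = -106/3 (U = -⅔ + (74 - 1*178)/3 = -⅔ + (74 - 178)/3 = -⅔ + (⅓)*(-104) = -⅔ - 104/3 = -106/3 ≈ -35.333)
d(N) = 1
Q = 9 (Q = 8 + 1 = 9)
F(x, m) = -63*m (F(x, m) = -3*m*21 = -63*m)
g(p) = √2*√p (g(p) = √(2*p) = √2*√p)
(F(31, 260) + g(-472)) + Q = (-63*260 + √2*√(-472)) + 9 = (-16380 + √2*(2*I*√118)) + 9 = (-16380 + 4*I*√59) + 9 = -16371 + 4*I*√59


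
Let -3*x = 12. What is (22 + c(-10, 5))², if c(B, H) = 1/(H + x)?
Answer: 529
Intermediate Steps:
x = -4 (x = -⅓*12 = -4)
c(B, H) = 1/(-4 + H) (c(B, H) = 1/(H - 4) = 1/(-4 + H))
(22 + c(-10, 5))² = (22 + 1/(-4 + 5))² = (22 + 1/1)² = (22 + 1)² = 23² = 529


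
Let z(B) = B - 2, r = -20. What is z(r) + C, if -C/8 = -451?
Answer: 3586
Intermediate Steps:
C = 3608 (C = -8*(-451) = 3608)
z(B) = -2 + B
z(r) + C = (-2 - 20) + 3608 = -22 + 3608 = 3586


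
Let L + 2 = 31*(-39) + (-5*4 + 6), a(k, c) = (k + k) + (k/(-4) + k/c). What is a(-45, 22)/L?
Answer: 711/10780 ≈ 0.065956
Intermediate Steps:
a(k, c) = 7*k/4 + k/c (a(k, c) = 2*k + (k*(-¼) + k/c) = 2*k + (-k/4 + k/c) = 7*k/4 + k/c)
L = -1225 (L = -2 + (31*(-39) + (-5*4 + 6)) = -2 + (-1209 + (-20 + 6)) = -2 + (-1209 - 14) = -2 - 1223 = -1225)
a(-45, 22)/L = ((7/4)*(-45) - 45/22)/(-1225) = (-315/4 - 45*1/22)*(-1/1225) = (-315/4 - 45/22)*(-1/1225) = -3555/44*(-1/1225) = 711/10780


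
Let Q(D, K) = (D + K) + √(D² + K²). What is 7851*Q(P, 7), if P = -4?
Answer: 23553 + 7851*√65 ≈ 86850.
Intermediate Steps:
Q(D, K) = D + K + √(D² + K²)
7851*Q(P, 7) = 7851*(-4 + 7 + √((-4)² + 7²)) = 7851*(-4 + 7 + √(16 + 49)) = 7851*(-4 + 7 + √65) = 7851*(3 + √65) = 23553 + 7851*√65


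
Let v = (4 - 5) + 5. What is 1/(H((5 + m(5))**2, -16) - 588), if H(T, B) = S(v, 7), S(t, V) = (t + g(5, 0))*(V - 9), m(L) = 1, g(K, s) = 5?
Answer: -1/606 ≈ -0.0016502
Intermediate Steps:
v = 4 (v = -1 + 5 = 4)
S(t, V) = (-9 + V)*(5 + t) (S(t, V) = (t + 5)*(V - 9) = (5 + t)*(-9 + V) = (-9 + V)*(5 + t))
H(T, B) = -18 (H(T, B) = -45 - 9*4 + 5*7 + 7*4 = -45 - 36 + 35 + 28 = -18)
1/(H((5 + m(5))**2, -16) - 588) = 1/(-18 - 588) = 1/(-606) = -1/606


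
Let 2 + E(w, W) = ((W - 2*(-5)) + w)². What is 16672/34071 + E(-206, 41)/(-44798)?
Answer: -71615377/1526312658 ≈ -0.046921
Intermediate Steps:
E(w, W) = -2 + (10 + W + w)² (E(w, W) = -2 + ((W - 2*(-5)) + w)² = -2 + ((W + 10) + w)² = -2 + ((10 + W) + w)² = -2 + (10 + W + w)²)
16672/34071 + E(-206, 41)/(-44798) = 16672/34071 + (-2 + (10 + 41 - 206)²)/(-44798) = 16672*(1/34071) + (-2 + (-155)²)*(-1/44798) = 16672/34071 + (-2 + 24025)*(-1/44798) = 16672/34071 + 24023*(-1/44798) = 16672/34071 - 24023/44798 = -71615377/1526312658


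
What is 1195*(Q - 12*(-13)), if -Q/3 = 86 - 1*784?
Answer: 2688750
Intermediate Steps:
Q = 2094 (Q = -3*(86 - 1*784) = -3*(86 - 784) = -3*(-698) = 2094)
1195*(Q - 12*(-13)) = 1195*(2094 - 12*(-13)) = 1195*(2094 + 156) = 1195*2250 = 2688750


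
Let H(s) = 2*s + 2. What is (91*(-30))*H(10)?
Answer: -60060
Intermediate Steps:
H(s) = 2 + 2*s
(91*(-30))*H(10) = (91*(-30))*(2 + 2*10) = -2730*(2 + 20) = -2730*22 = -60060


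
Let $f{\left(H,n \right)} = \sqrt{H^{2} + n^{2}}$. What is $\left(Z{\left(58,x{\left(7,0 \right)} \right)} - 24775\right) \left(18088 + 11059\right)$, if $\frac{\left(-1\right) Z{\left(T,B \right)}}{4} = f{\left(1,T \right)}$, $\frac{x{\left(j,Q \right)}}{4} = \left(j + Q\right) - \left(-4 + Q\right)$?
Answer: $-722116925 - 116588 \sqrt{3365} \approx -7.2888 \cdot 10^{8}$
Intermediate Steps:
$x{\left(j,Q \right)} = 16 + 4 j$ ($x{\left(j,Q \right)} = 4 \left(\left(j + Q\right) - \left(-4 + Q\right)\right) = 4 \left(\left(Q + j\right) - \left(-4 + Q\right)\right) = 4 \left(4 + j\right) = 16 + 4 j$)
$Z{\left(T,B \right)} = - 4 \sqrt{1 + T^{2}}$ ($Z{\left(T,B \right)} = - 4 \sqrt{1^{2} + T^{2}} = - 4 \sqrt{1 + T^{2}}$)
$\left(Z{\left(58,x{\left(7,0 \right)} \right)} - 24775\right) \left(18088 + 11059\right) = \left(- 4 \sqrt{1 + 58^{2}} - 24775\right) \left(18088 + 11059\right) = \left(- 4 \sqrt{1 + 3364} - 24775\right) 29147 = \left(- 4 \sqrt{3365} - 24775\right) 29147 = \left(-24775 - 4 \sqrt{3365}\right) 29147 = -722116925 - 116588 \sqrt{3365}$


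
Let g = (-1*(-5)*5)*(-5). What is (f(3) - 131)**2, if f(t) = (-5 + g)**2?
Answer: 281199361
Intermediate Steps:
g = -125 (g = (5*5)*(-5) = 25*(-5) = -125)
f(t) = 16900 (f(t) = (-5 - 125)**2 = (-130)**2 = 16900)
(f(3) - 131)**2 = (16900 - 131)**2 = 16769**2 = 281199361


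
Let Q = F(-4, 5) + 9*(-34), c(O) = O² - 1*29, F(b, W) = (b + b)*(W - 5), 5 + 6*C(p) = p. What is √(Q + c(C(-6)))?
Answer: I*√11939/6 ≈ 18.211*I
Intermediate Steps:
C(p) = -⅚ + p/6
F(b, W) = 2*b*(-5 + W) (F(b, W) = (2*b)*(-5 + W) = 2*b*(-5 + W))
c(O) = -29 + O² (c(O) = O² - 29 = -29 + O²)
Q = -306 (Q = 2*(-4)*(-5 + 5) + 9*(-34) = 2*(-4)*0 - 306 = 0 - 306 = -306)
√(Q + c(C(-6))) = √(-306 + (-29 + (-⅚ + (⅙)*(-6))²)) = √(-306 + (-29 + (-⅚ - 1)²)) = √(-306 + (-29 + (-11/6)²)) = √(-306 + (-29 + 121/36)) = √(-306 - 923/36) = √(-11939/36) = I*√11939/6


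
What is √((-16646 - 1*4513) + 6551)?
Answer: 4*I*√913 ≈ 120.86*I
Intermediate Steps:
√((-16646 - 1*4513) + 6551) = √((-16646 - 4513) + 6551) = √(-21159 + 6551) = √(-14608) = 4*I*√913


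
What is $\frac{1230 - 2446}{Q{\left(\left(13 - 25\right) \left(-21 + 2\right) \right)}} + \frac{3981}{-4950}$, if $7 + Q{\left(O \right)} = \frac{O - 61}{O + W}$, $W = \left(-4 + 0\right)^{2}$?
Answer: $\frac{487516693}{2542650} \approx 191.74$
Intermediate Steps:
$W = 16$ ($W = \left(-4\right)^{2} = 16$)
$Q{\left(O \right)} = -7 + \frac{-61 + O}{16 + O}$ ($Q{\left(O \right)} = -7 + \frac{O - 61}{O + 16} = -7 + \frac{-61 + O}{16 + O}$)
$\frac{1230 - 2446}{Q{\left(\left(13 - 25\right) \left(-21 + 2\right) \right)}} + \frac{3981}{-4950} = \frac{1230 - 2446}{\frac{1}{16 + \left(13 - 25\right) \left(-21 + 2\right)} \left(-173 - 6 \left(13 - 25\right) \left(-21 + 2\right)\right)} + \frac{3981}{-4950} = \frac{1230 - 2446}{\frac{1}{16 - -228} \left(-173 - 6 \left(\left(-12\right) \left(-19\right)\right)\right)} + 3981 \left(- \frac{1}{4950}\right) = - \frac{1216}{\frac{1}{16 + 228} \left(-173 - 1368\right)} - \frac{1327}{1650} = - \frac{1216}{\frac{1}{244} \left(-173 - 1368\right)} - \frac{1327}{1650} = - \frac{1216}{\frac{1}{244} \left(-1541\right)} - \frac{1327}{1650} = - \frac{1216}{- \frac{1541}{244}} - \frac{1327}{1650} = \left(-1216\right) \left(- \frac{244}{1541}\right) - \frac{1327}{1650} = \frac{296704}{1541} - \frac{1327}{1650} = \frac{487516693}{2542650}$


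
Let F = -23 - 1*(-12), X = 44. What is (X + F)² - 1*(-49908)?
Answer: 50997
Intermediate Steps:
F = -11 (F = -23 + 12 = -11)
(X + F)² - 1*(-49908) = (44 - 11)² - 1*(-49908) = 33² + 49908 = 1089 + 49908 = 50997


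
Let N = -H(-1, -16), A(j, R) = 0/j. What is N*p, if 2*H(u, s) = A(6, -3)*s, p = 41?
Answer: 0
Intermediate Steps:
A(j, R) = 0
H(u, s) = 0 (H(u, s) = (0*s)/2 = (½)*0 = 0)
N = 0 (N = -1*0 = 0)
N*p = 0*41 = 0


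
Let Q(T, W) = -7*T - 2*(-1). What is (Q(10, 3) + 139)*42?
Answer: 2982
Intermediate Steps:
Q(T, W) = 2 - 7*T (Q(T, W) = -7*T + 2 = 2 - 7*T)
(Q(10, 3) + 139)*42 = ((2 - 7*10) + 139)*42 = ((2 - 70) + 139)*42 = (-68 + 139)*42 = 71*42 = 2982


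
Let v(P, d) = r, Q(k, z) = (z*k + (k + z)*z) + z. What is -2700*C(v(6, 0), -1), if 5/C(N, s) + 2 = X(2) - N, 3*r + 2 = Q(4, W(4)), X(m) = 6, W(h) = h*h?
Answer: 20250/193 ≈ 104.92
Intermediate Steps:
W(h) = h²
Q(k, z) = z + k*z + z*(k + z) (Q(k, z) = (k*z + z*(k + z)) + z = z + k*z + z*(k + z))
r = 398/3 (r = -⅔ + (4²*(1 + 4² + 2*4))/3 = -⅔ + (16*(1 + 16 + 8))/3 = -⅔ + (16*25)/3 = -⅔ + (⅓)*400 = -⅔ + 400/3 = 398/3 ≈ 132.67)
v(P, d) = 398/3
C(N, s) = 5/(4 - N) (C(N, s) = 5/(-2 + (6 - N)) = 5/(4 - N))
-2700*C(v(6, 0), -1) = -(-13500)/(-4 + 398/3) = -(-13500)/386/3 = -(-13500)*3/386 = -2700*(-15/386) = 20250/193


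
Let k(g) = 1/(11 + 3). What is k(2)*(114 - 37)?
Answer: 11/2 ≈ 5.5000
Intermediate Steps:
k(g) = 1/14
k(2)*(114 - 37) = (114 - 37)/14 = (1/14)*77 = 11/2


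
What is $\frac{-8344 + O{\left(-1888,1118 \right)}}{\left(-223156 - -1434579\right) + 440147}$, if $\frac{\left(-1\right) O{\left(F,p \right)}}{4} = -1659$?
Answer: $- \frac{854}{825785} \approx -0.0010342$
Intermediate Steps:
$O{\left(F,p \right)} = 6636$ ($O{\left(F,p \right)} = \left(-4\right) \left(-1659\right) = 6636$)
$\frac{-8344 + O{\left(-1888,1118 \right)}}{\left(-223156 - -1434579\right) + 440147} = \frac{-8344 + 6636}{\left(-223156 - -1434579\right) + 440147} = - \frac{1708}{\left(-223156 + 1434579\right) + 440147} = - \frac{1708}{1211423 + 440147} = - \frac{1708}{1651570} = \left(-1708\right) \frac{1}{1651570} = - \frac{854}{825785}$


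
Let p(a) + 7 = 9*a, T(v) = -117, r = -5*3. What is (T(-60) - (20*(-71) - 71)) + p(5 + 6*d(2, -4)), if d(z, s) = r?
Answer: 602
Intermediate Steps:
r = -15
d(z, s) = -15
p(a) = -7 + 9*a
(T(-60) - (20*(-71) - 71)) + p(5 + 6*d(2, -4)) = (-117 - (20*(-71) - 71)) + (-7 + 9*(5 + 6*(-15))) = (-117 - (-1420 - 71)) + (-7 + 9*(5 - 90)) = (-117 - 1*(-1491)) + (-7 + 9*(-85)) = (-117 + 1491) + (-7 - 765) = 1374 - 772 = 602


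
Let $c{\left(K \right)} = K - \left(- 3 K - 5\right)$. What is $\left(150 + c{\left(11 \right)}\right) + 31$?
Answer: $230$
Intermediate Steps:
$c{\left(K \right)} = 5 + 4 K$ ($c{\left(K \right)} = K - \left(-5 - 3 K\right) = K + \left(5 + 3 K\right) = 5 + 4 K$)
$\left(150 + c{\left(11 \right)}\right) + 31 = \left(150 + \left(5 + 4 \cdot 11\right)\right) + 31 = \left(150 + \left(5 + 44\right)\right) + 31 = \left(150 + 49\right) + 31 = 199 + 31 = 230$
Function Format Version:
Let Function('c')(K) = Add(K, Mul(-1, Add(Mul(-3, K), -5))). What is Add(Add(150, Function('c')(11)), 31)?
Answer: 230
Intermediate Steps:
Function('c')(K) = Add(5, Mul(4, K)) (Function('c')(K) = Add(K, Mul(-1, Add(-5, Mul(-3, K)))) = Add(K, Add(5, Mul(3, K))) = Add(5, Mul(4, K)))
Add(Add(150, Function('c')(11)), 31) = Add(Add(150, Add(5, Mul(4, 11))), 31) = Add(Add(150, Add(5, 44)), 31) = Add(Add(150, 49), 31) = Add(199, 31) = 230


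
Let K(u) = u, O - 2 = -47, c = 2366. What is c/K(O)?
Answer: -2366/45 ≈ -52.578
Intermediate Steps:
O = -45 (O = 2 - 47 = -45)
c/K(O) = 2366/(-45) = 2366*(-1/45) = -2366/45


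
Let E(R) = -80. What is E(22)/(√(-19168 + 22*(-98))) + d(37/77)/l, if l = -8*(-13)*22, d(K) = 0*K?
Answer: 40*I*√5331/5331 ≈ 0.54784*I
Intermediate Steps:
d(K) = 0
l = 2288 (l = 104*22 = 2288)
E(22)/(√(-19168 + 22*(-98))) + d(37/77)/l = -80/√(-19168 + 22*(-98)) + 0/2288 = -80/√(-19168 - 2156) + 0*(1/2288) = -80*(-I*√5331/10662) + 0 = -(-40)*I*√5331/5331 + 0 = 40*I*√5331/5331 + 0 = 40*I*√5331/5331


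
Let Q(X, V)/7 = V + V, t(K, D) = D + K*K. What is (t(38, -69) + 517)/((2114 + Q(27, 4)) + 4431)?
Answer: 1892/6601 ≈ 0.28662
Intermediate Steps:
t(K, D) = D + K²
Q(X, V) = 14*V (Q(X, V) = 7*(V + V) = 7*(2*V) = 14*V)
(t(38, -69) + 517)/((2114 + Q(27, 4)) + 4431) = ((-69 + 38²) + 517)/((2114 + 14*4) + 4431) = ((-69 + 1444) + 517)/((2114 + 56) + 4431) = (1375 + 517)/(2170 + 4431) = 1892/6601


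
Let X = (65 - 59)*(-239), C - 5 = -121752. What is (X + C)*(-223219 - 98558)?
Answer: 39636812637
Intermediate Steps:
C = -121747 (C = 5 - 121752 = -121747)
X = -1434 (X = 6*(-239) = -1434)
(X + C)*(-223219 - 98558) = (-1434 - 121747)*(-223219 - 98558) = -123181*(-321777) = 39636812637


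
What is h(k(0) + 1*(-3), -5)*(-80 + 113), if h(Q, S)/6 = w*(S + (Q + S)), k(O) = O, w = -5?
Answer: 12870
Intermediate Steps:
h(Q, S) = -60*S - 30*Q (h(Q, S) = 6*(-5*(S + (Q + S))) = 6*(-5*(Q + 2*S)) = 6*(-10*S - 5*Q) = -60*S - 30*Q)
h(k(0) + 1*(-3), -5)*(-80 + 113) = (-60*(-5) - 30*(0 + 1*(-3)))*(-80 + 113) = (300 - 30*(0 - 3))*33 = (300 - 30*(-3))*33 = (300 + 90)*33 = 390*33 = 12870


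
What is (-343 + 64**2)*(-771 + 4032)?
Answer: 12238533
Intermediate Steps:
(-343 + 64**2)*(-771 + 4032) = (-343 + 4096)*3261 = 3753*3261 = 12238533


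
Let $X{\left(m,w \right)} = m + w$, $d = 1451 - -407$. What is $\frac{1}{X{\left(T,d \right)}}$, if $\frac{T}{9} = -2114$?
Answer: $- \frac{1}{17168} \approx -5.8248 \cdot 10^{-5}$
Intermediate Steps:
$T = -19026$ ($T = 9 \left(-2114\right) = -19026$)
$d = 1858$ ($d = 1451 + 407 = 1858$)
$\frac{1}{X{\left(T,d \right)}} = \frac{1}{-19026 + 1858} = \frac{1}{-17168} = - \frac{1}{17168}$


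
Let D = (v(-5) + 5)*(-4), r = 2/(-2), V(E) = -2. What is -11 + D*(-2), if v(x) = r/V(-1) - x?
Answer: 73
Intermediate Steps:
r = -1 (r = 2*(-½) = -1)
v(x) = ½ - x (v(x) = -1/(-2) - x = -1*(-½) - x = ½ - x)
D = -42 (D = ((½ - 1*(-5)) + 5)*(-4) = ((½ + 5) + 5)*(-4) = (11/2 + 5)*(-4) = (21/2)*(-4) = -42)
-11 + D*(-2) = -11 - 42*(-2) = -11 + 84 = 73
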